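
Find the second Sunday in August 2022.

August 1, 2022 is a Monday.
The first Sunday is therefore August 7 (6 days later).
The second Sunday is 7 + 1×7 = August 14.

August 14, 2022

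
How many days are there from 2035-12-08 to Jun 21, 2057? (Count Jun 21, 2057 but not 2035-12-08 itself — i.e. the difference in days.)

7866

Dec 8, 2035 → Dec 8, 2036: 366 days (Feb 29, 2036 is in that span).
Dec 8, 2036 → Dec 8, 2037: 365 days.
Dec 8, 2037 → Dec 8, 2038: 365 days.
Dec 8, 2038 → Dec 8, 2039: 365 days.
Dec 8, 2039 → Dec 8, 2040: 366 days (Feb 29, 2040 is in that span).
Dec 8, 2040 → Dec 8, 2041: 365 days.
Dec 8, 2041 → Dec 8, 2042: 365 days.
Dec 8, 2042 → Dec 8, 2043: 365 days.
Dec 8, 2043 → Dec 8, 2044: 366 days (Feb 29, 2044 is in that span).
Dec 8, 2044 → Dec 8, 2045: 365 days.
Dec 8, 2045 → Dec 8, 2046: 365 days.
Dec 8, 2046 → Dec 8, 2047: 365 days.
Dec 8, 2047 → Dec 8, 2048: 366 days (Feb 29, 2048 is in that span).
Dec 8, 2048 → Dec 8, 2049: 365 days.
Dec 8, 2049 → Dec 8, 2050: 365 days.
Dec 8, 2050 → Dec 8, 2051: 365 days.
Dec 8, 2051 → Dec 8, 2052: 366 days (Feb 29, 2052 is in that span).
Dec 8, 2052 → Dec 8, 2053: 365 days.
Dec 8, 2053 → Dec 8, 2054: 365 days.
Dec 8, 2054 → Dec 8, 2055: 365 days.
Dec 8, 2055 → Dec 8, 2056: 366 days (Feb 29, 2056 is in that span).
Dec 8, 2056 → Jan 8, 2057: 31 days (December has 31).
Jan 8, 2057 → Feb 8, 2057: 31 days (January has 31).
Feb 8, 2057 → Mar 8, 2057: 28 days (February has 28).
Mar 8, 2057 → Apr 8, 2057: 31 days (March has 31).
Apr 8, 2057 → May 8, 2057: 30 days (April has 30).
May 8, 2057 → Jun 8, 2057: 31 days (May has 31).
Jun 8, 2057 → Jun 21, 2057: 13 days.
Total: 7866 days.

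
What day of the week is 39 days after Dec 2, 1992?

Dec 2, 1992 is a Wednesday.
39 mod 7 = 4, so 39 days after a Wednesday is Wednesday + 4 = Sunday.

Sunday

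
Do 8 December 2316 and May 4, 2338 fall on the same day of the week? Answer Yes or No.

No

From Dec 8, 2316 to May 4, 2338 is 7817 days.
7817 mod 7 = 5, so they are different weekdays.
(Dec 8, 2316 is a Friday; May 4, 2338 is a Wednesday.)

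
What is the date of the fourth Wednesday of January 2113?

January 1, 2113 is a Sunday.
The first Wednesday is therefore January 4 (3 days later).
The fourth Wednesday is 4 + 3×7 = January 25.

January 25, 2113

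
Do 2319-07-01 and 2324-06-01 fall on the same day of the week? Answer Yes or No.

No

From Jul 1, 2319 to Jun 1, 2324 is 1797 days.
1797 mod 7 = 5, so they are different weekdays.
(Jul 1, 2319 is a Tuesday; Jun 1, 2324 is a Sunday.)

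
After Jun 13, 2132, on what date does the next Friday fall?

Jun 13, 2132 is a Friday.
From Friday to the next Friday is 7 days.
Jun 13, 2132 + 7 = Jun 20, 2132.

June 20, 2132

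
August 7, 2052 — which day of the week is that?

Wednesday

Doomsday rule: the anchor day for the 2000s is Tuesday. For year 52: 52÷12 = 4 r 4, and 4÷4 = 1, so 4+4+1 = 9.
Tuesday + 9 ≡ Thursday — that's 2052's doomsday.
In August the doomsday date is Aug 8.
Aug 7 is 1 day before Aug 8; 1 mod 7 = 1, so Thursday − 1 = Wednesday.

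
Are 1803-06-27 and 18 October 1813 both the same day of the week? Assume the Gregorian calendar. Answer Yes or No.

Yes

From Jun 27, 1803 to Oct 18, 1813 is 3766 days.
3766 mod 7 = 0, so they are the same weekday.
(Jun 27, 1803 is a Monday; Oct 18, 1813 is a Monday.)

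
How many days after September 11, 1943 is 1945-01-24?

Sep 11, 1943 → Sep 11, 1944: 366 days (Feb 29, 1944 is in that span).
Sep 11, 1944 → Oct 11, 1944: 30 days (September has 30).
Oct 11, 1944 → Nov 11, 1944: 31 days (October has 31).
Nov 11, 1944 → Dec 11, 1944: 30 days (November has 30).
Dec 11, 1944 → Jan 11, 1945: 31 days (December has 31).
Jan 11, 1945 → Jan 24, 1945: 13 days.
Total: 501 days.

501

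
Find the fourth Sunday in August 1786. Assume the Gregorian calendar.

August 1, 1786 is a Tuesday.
The first Sunday is therefore August 6 (5 days later).
The fourth Sunday is 6 + 3×7 = August 27.

August 27, 1786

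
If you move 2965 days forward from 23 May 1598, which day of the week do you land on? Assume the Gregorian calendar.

May 23, 1598 is a Saturday.
2965 mod 7 = 4, so 2965 days after a Saturday is Saturday + 4 = Wednesday.

Wednesday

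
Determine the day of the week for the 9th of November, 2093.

Monday

Doomsday rule: the anchor day for the 2000s is Tuesday. For year 93: 93÷12 = 7 r 9, and 9÷4 = 2, so 7+9+2 = 18.
Tuesday + 18 ≡ Saturday — that's 2093's doomsday.
In November the doomsday date is Nov 7.
Nov 9 is 2 days after Nov 7; 2 mod 7 = 2, so Saturday + 2 = Monday.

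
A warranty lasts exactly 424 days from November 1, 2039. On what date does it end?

+366 (one year; includes Feb 29, 2040) → Nov 1, 2040 (58 left).
Nov has 30 days: +30 → Dec 1, 2040 (28 left).
+28 → Dec 29, 2040.

December 29, 2040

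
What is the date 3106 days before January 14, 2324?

−365 (one year) → Jan 14, 2323 (2741 left).
−365 (one year) → Jan 14, 2322 (2376 left).
−365 (one year) → Jan 14, 2321 (2011 left).
−366 (one year; includes Feb 29, 2320) → Jan 14, 2320 (1645 left).
−365 (one year) → Jan 14, 2319 (1280 left).
−365 (one year) → Jan 14, 2318 (915 left).
−365 (one year) → Jan 14, 2317 (550 left).
−366 (one year; includes Feb 29, 2316) → Jan 14, 2316 (184 left).
−14 → Dec 31, 2315 (end of Dec, 31 days; 170 left).
−31 → Nov 30, 2315 (end of Nov, 30 days; 139 left).
−30 → Oct 31, 2315 (end of Oct, 31 days; 109 left).
−31 → Sep 30, 2315 (end of Sep, 30 days; 78 left).
−30 → Aug 31, 2315 (end of Aug, 31 days; 48 left).
−31 → Jul 31, 2315 (end of Jul, 31 days; 17 left).
−17 → Jul 14, 2315.

July 14, 2315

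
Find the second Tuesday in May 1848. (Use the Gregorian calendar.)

May 1, 1848 is a Monday.
The first Tuesday is therefore May 2 (1 days later).
The second Tuesday is 2 + 1×7 = May 9.

May 9, 1848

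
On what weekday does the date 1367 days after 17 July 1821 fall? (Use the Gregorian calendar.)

Thursday

First find the weekday of Jul 17, 1821. Doomsday rule: the anchor day for the 1800s is Friday. For year 21: 21÷12 = 1 r 9, and 9÷4 = 2, so 1+9+2 = 12.
Friday + 12 ≡ Wednesday — that's 1821's doomsday.
In July the doomsday date is Jul 11.
Jul 17 is 6 days after Jul 11; 6 mod 7 = 6, so Wednesday + 6 = Tuesday.
1367 mod 7 = 2, so 1367 days after a Tuesday is Tuesday + 2 = Thursday.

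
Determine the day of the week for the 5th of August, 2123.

Thursday

Doomsday rule: the anchor day for the 2100s is Sunday. For year 23: 23÷12 = 1 r 11, and 11÷4 = 2, so 1+11+2 = 14.
Sunday + 14 ≡ Sunday — that's 2123's doomsday.
In August the doomsday date is Aug 8.
Aug 5 is 3 days before Aug 8; 3 mod 7 = 3, so Sunday − 3 = Thursday.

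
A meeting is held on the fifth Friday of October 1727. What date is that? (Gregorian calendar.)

October 31, 1727

October 1, 1727 is a Wednesday.
The first Friday is therefore October 3 (2 days later).
The fifth Friday is 3 + 4×7 = October 31.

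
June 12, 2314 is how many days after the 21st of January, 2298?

5985

Jan 21, 2298 → Jan 21, 2299: 365 days.
Jan 21, 2299 → Jan 21, 2300: 365 days.
Jan 21, 2300 → Jan 21, 2301: 365 days.
Jan 21, 2301 → Jan 21, 2302: 365 days.
Jan 21, 2302 → Jan 21, 2303: 365 days.
Jan 21, 2303 → Jan 21, 2304: 365 days.
Jan 21, 2304 → Jan 21, 2305: 366 days (Feb 29, 2304 is in that span).
Jan 21, 2305 → Jan 21, 2306: 365 days.
Jan 21, 2306 → Jan 21, 2307: 365 days.
Jan 21, 2307 → Jan 21, 2308: 365 days.
Jan 21, 2308 → Jan 21, 2309: 366 days (Feb 29, 2308 is in that span).
Jan 21, 2309 → Jan 21, 2310: 365 days.
Jan 21, 2310 → Jan 21, 2311: 365 days.
Jan 21, 2311 → Jan 21, 2312: 365 days.
Jan 21, 2312 → Jan 21, 2313: 366 days (Feb 29, 2312 is in that span).
Jan 21, 2313 → Jan 21, 2314: 365 days.
Jan 21, 2314 → Feb 21, 2314: 31 days (January has 31).
Feb 21, 2314 → Mar 21, 2314: 28 days (February has 28).
Mar 21, 2314 → Apr 21, 2314: 31 days (March has 31).
Apr 21, 2314 → May 21, 2314: 30 days (April has 30).
May 21, 2314 → Jun 12, 2314: 22 days.
Total: 5985 days.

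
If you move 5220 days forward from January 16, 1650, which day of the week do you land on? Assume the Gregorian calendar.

First find the weekday of Jan 16, 1650. Doomsday rule: the anchor day for the 1600s is Tuesday. For year 50: 50÷12 = 4 r 2, and 2÷4 = 0, so 4+2+0 = 6.
Tuesday + 6 ≡ Monday — that's 1650's doomsday.
In January the doomsday date is Jan 3 (1650 is not a leap year).
Jan 16 is 13 days after Jan 3; 13 mod 7 = 6, so Monday + 6 = Sunday.
5220 mod 7 = 5, so 5220 days after a Sunday is Sunday + 5 = Friday.

Friday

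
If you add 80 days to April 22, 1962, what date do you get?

July 11, 1962

Apr has 30 days: +9 → May 1, 1962 (71 left).
May has 31 days: +31 → Jun 1, 1962 (40 left).
Jun has 30 days: +30 → Jul 1, 1962 (10 left).
+10 → Jul 11, 1962.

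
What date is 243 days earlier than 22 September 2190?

January 22, 2190

−22 → Aug 31, 2190 (end of Aug, 31 days; 221 left).
−31 → Jul 31, 2190 (end of Jul, 31 days; 190 left).
−31 → Jun 30, 2190 (end of Jun, 30 days; 159 left).
−30 → May 31, 2190 (end of May, 31 days; 129 left).
−31 → Apr 30, 2190 (end of Apr, 30 days; 98 left).
−30 → Mar 31, 2190 (end of Mar, 31 days; 68 left).
−31 → Feb 28, 2190 (end of Feb, 28 days; 37 left).
−28 → Jan 31, 2190 (end of Jan, 31 days; 9 left).
−9 → Jan 22, 2190.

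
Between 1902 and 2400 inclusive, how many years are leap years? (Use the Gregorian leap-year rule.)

Multiples of 4 in [1902,2400]: 125.
Of those, multiples of 100: 5 (not leap unless ÷400).
Multiples of 400: 2.
Leap years = 125 − 5 + 2 = 122.

122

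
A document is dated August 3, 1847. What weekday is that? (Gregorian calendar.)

Tuesday

Doomsday rule: the anchor day for the 1800s is Friday. For year 47: 47÷12 = 3 r 11, and 11÷4 = 2, so 3+11+2 = 16.
Friday + 16 ≡ Sunday — that's 1847's doomsday.
In August the doomsday date is Aug 8.
Aug 3 is 5 days before Aug 8; 5 mod 7 = 5, so Sunday − 5 = Tuesday.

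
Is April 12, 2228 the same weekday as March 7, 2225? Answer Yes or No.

From Mar 7, 2225 to Apr 12, 2228 is 1132 days.
1132 mod 7 = 5, so they are different weekdays.
(Mar 7, 2225 is a Monday; Apr 12, 2228 is a Saturday.)

No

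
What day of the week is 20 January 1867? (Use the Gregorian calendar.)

Doomsday rule: the anchor day for the 1800s is Friday. For year 67: 67÷12 = 5 r 7, and 7÷4 = 1, so 5+7+1 = 13.
Friday + 13 ≡ Thursday — that's 1867's doomsday.
In January the doomsday date is Jan 3 (1867 is not a leap year).
Jan 20 is 17 days after Jan 3; 17 mod 7 = 3, so Thursday + 3 = Sunday.

Sunday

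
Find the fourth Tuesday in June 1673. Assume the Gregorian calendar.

June 1, 1673 is a Thursday.
The first Tuesday is therefore June 6 (5 days later).
The fourth Tuesday is 6 + 3×7 = June 27.

June 27, 1673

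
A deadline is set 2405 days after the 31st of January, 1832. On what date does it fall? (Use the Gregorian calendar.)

+366 (one year; includes Feb 29, 1832) → Jan 31, 1833 (2039 left).
+365 (one year) → Jan 31, 1834 (1674 left).
+365 (one year) → Jan 31, 1835 (1309 left).
+365 (one year) → Jan 31, 1836 (944 left).
+366 (one year; includes Feb 29, 1836) → Jan 31, 1837 (578 left).
+365 (one year) → Jan 31, 1838 (213 left).
Jan has 31 days: +1 → Feb 1, 1838 (212 left).
Feb has 28 days: +28 → Mar 1, 1838 (184 left).
Mar has 31 days: +31 → Apr 1, 1838 (153 left).
Apr has 30 days: +30 → May 1, 1838 (123 left).
May has 31 days: +31 → Jun 1, 1838 (92 left).
Jun has 30 days: +30 → Jul 1, 1838 (62 left).
Jul has 31 days: +31 → Aug 1, 1838 (31 left).
Aug has 31 days: +31 → Sep 1, 1838 (0 left).

September 1, 1838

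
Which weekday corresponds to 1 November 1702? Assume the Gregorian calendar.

Doomsday rule: the anchor day for the 1700s is Sunday. For year 02: 2÷12 = 0 r 2, and 2÷4 = 0, so 0+2+0 = 2.
Sunday + 2 ≡ Tuesday — that's 1702's doomsday.
In November the doomsday date is Nov 7.
Nov 1 is 6 days before Nov 7; 6 mod 7 = 6, so Tuesday − 6 = Wednesday.

Wednesday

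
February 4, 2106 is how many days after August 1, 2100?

Aug 1, 2100 → Aug 1, 2101: 365 days.
Aug 1, 2101 → Aug 1, 2102: 365 days.
Aug 1, 2102 → Aug 1, 2103: 365 days.
Aug 1, 2103 → Aug 1, 2104: 366 days (Feb 29, 2104 is in that span).
Aug 1, 2104 → Aug 1, 2105: 365 days.
Aug 1, 2105 → Sep 1, 2105: 31 days (August has 31).
Sep 1, 2105 → Oct 1, 2105: 30 days (September has 30).
Oct 1, 2105 → Nov 1, 2105: 31 days (October has 31).
Nov 1, 2105 → Dec 1, 2105: 30 days (November has 30).
Dec 1, 2105 → Jan 1, 2106: 31 days (December has 31).
Jan 1, 2106 → Feb 1, 2106: 31 days (January has 31).
Feb 1, 2106 → Feb 4, 2106: 3 days.
Total: 2013 days.

2013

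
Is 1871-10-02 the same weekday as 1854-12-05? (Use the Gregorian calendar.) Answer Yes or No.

No

From Dec 5, 1854 to Oct 2, 1871 is 6145 days.
6145 mod 7 = 6, so they are different weekdays.
(Dec 5, 1854 is a Tuesday; Oct 2, 1871 is a Monday.)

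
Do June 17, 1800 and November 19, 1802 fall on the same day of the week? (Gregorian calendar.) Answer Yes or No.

No

From Jun 17, 1800 to Nov 19, 1802 is 885 days.
885 mod 7 = 3, so they are different weekdays.
(Jun 17, 1800 is a Tuesday; Nov 19, 1802 is a Friday.)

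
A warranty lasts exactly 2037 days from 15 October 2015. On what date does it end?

+366 (one year; includes Feb 29, 2016) → Oct 15, 2016 (1671 left).
+365 (one year) → Oct 15, 2017 (1306 left).
+365 (one year) → Oct 15, 2018 (941 left).
+365 (one year) → Oct 15, 2019 (576 left).
+366 (one year; includes Feb 29, 2020) → Oct 15, 2020 (210 left).
Oct has 31 days: +17 → Nov 1, 2020 (193 left).
Nov has 30 days: +30 → Dec 1, 2020 (163 left).
Dec has 31 days: +31 → Jan 1, 2021 (132 left).
Jan has 31 days: +31 → Feb 1, 2021 (101 left).
Feb has 28 days: +28 → Mar 1, 2021 (73 left).
Mar has 31 days: +31 → Apr 1, 2021 (42 left).
Apr has 30 days: +30 → May 1, 2021 (12 left).
+12 → May 13, 2021.

May 13, 2021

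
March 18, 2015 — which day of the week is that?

Doomsday rule: the anchor day for the 2000s is Tuesday. For year 15: 15÷12 = 1 r 3, and 3÷4 = 0, so 1+3+0 = 4.
Tuesday + 4 ≡ Saturday — that's 2015's doomsday.
In March the doomsday date is Mar 14.
Mar 18 is 4 days after Mar 14; 4 mod 7 = 4, so Saturday + 4 = Wednesday.

Wednesday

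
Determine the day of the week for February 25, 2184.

Doomsday rule: the anchor day for the 2100s is Sunday. For year 84: 84÷12 = 7 r 0, and 0÷4 = 0, so 7+0+0 = 7.
Sunday + 7 ≡ Sunday — that's 2184's doomsday.
In February the doomsday date is Feb 29 (2184 is a leap year (divisible by 4)).
Feb 25 is 4 days before Feb 29; 4 mod 7 = 4, so Sunday − 4 = Wednesday.

Wednesday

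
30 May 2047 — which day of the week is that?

Thursday

January 1, 2047 is a Tuesday.
Jan 1, 2047 → Feb 1, 2047: 31 days (January has 31).
Feb 1, 2047 → Mar 1, 2047: 28 days (February has 28).
Mar 1, 2047 → Apr 1, 2047: 31 days (March has 31).
Apr 1, 2047 → May 1, 2047: 30 days (April has 30).
May 1, 2047 → May 30, 2047: 29 days.
Total: 149 days.
149 mod 7 = 2, so Tuesday + 2 = Thursday.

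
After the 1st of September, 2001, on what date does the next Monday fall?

Sep 1, 2001 is a Saturday.
From Saturday to the next Monday is 2 days.
Sep 1, 2001 + 2 = Sep 3, 2001.

September 3, 2001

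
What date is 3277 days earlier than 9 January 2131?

January 19, 2122

−365 (one year) → Jan 9, 2130 (2912 left).
−365 (one year) → Jan 9, 2129 (2547 left).
−366 (one year; includes Feb 29, 2128) → Jan 9, 2128 (2181 left).
−365 (one year) → Jan 9, 2127 (1816 left).
−365 (one year) → Jan 9, 2126 (1451 left).
−365 (one year) → Jan 9, 2125 (1086 left).
−366 (one year; includes Feb 29, 2124) → Jan 9, 2124 (720 left).
−365 (one year) → Jan 9, 2123 (355 left).
−9 → Dec 31, 2122 (end of Dec, 31 days; 346 left).
−31 → Nov 30, 2122 (end of Nov, 30 days; 315 left).
−30 → Oct 31, 2122 (end of Oct, 31 days; 285 left).
−31 → Sep 30, 2122 (end of Sep, 30 days; 254 left).
−30 → Aug 31, 2122 (end of Aug, 31 days; 224 left).
−31 → Jul 31, 2122 (end of Jul, 31 days; 193 left).
−31 → Jun 30, 2122 (end of Jun, 30 days; 162 left).
−30 → May 31, 2122 (end of May, 31 days; 132 left).
−31 → Apr 30, 2122 (end of Apr, 30 days; 101 left).
−30 → Mar 31, 2122 (end of Mar, 31 days; 71 left).
−31 → Feb 28, 2122 (end of Feb, 28 days; 40 left).
−28 → Jan 31, 2122 (end of Jan, 31 days; 12 left).
−12 → Jan 19, 2122.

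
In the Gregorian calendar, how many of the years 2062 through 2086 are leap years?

6

Multiples of 4 in [2062,2086]: 6.
Of those, multiples of 100: 0 (not leap unless ÷400).
Multiples of 400: 0.
Leap years = 6 − 0 + 0 = 6.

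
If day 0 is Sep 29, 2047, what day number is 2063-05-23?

Sep 29, 2047 → Sep 29, 2048: 366 days (Feb 29, 2048 is in that span).
Sep 29, 2048 → Sep 29, 2049: 365 days.
Sep 29, 2049 → Sep 29, 2050: 365 days.
Sep 29, 2050 → Sep 29, 2051: 365 days.
Sep 29, 2051 → Sep 29, 2052: 366 days (Feb 29, 2052 is in that span).
Sep 29, 2052 → Sep 29, 2053: 365 days.
Sep 29, 2053 → Sep 29, 2054: 365 days.
Sep 29, 2054 → Sep 29, 2055: 365 days.
Sep 29, 2055 → Sep 29, 2056: 366 days (Feb 29, 2056 is in that span).
Sep 29, 2056 → Sep 29, 2057: 365 days.
Sep 29, 2057 → Sep 29, 2058: 365 days.
Sep 29, 2058 → Sep 29, 2059: 365 days.
Sep 29, 2059 → Sep 29, 2060: 366 days (Feb 29, 2060 is in that span).
Sep 29, 2060 → Sep 29, 2061: 365 days.
Sep 29, 2061 → Sep 29, 2062: 365 days.
Sep 29, 2062 → Oct 29, 2062: 30 days (September has 30).
Oct 29, 2062 → Nov 29, 2062: 31 days (October has 31).
Nov 29, 2062 → Dec 29, 2062: 30 days (November has 30).
Dec 29, 2062 → Jan 29, 2063: 31 days (December has 31).
Jan 29, 2063 → Feb 28, 2063: 30 days (January has 31).
Feb 28, 2063 → Mar 28, 2063: 28 days (February has 28).
Mar 28, 2063 → Apr 28, 2063: 31 days (March has 31).
Apr 28, 2063 → May 23, 2063: 25 days.
Total: 5715 days.

5715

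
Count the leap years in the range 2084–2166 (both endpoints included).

20

Multiples of 4 in [2084,2166]: 21.
Of those, multiples of 100: 1 (not leap unless ÷400).
Multiples of 400: 0.
Leap years = 21 − 1 + 0 = 20.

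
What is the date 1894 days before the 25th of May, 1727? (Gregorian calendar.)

−365 (one year) → May 25, 1726 (1529 left).
−365 (one year) → May 25, 1725 (1164 left).
−365 (one year) → May 25, 1724 (799 left).
−366 (one year; includes Feb 29, 1724) → May 25, 1723 (433 left).
−365 (one year) → May 25, 1722 (68 left).
−25 → Apr 30, 1722 (end of Apr, 30 days; 43 left).
−30 → Mar 31, 1722 (end of Mar, 31 days; 13 left).
−13 → Mar 18, 1722.

March 18, 1722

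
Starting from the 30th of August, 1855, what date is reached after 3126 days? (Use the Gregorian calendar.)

+366 (one year; includes Feb 29, 1856) → Aug 30, 1856 (2760 left).
+365 (one year) → Aug 30, 1857 (2395 left).
+365 (one year) → Aug 30, 1858 (2030 left).
+365 (one year) → Aug 30, 1859 (1665 left).
+366 (one year; includes Feb 29, 1860) → Aug 30, 1860 (1299 left).
+365 (one year) → Aug 30, 1861 (934 left).
+365 (one year) → Aug 30, 1862 (569 left).
+365 (one year) → Aug 30, 1863 (204 left).
Aug has 31 days: +2 → Sep 1, 1863 (202 left).
Sep has 30 days: +30 → Oct 1, 1863 (172 left).
Oct has 31 days: +31 → Nov 1, 1863 (141 left).
Nov has 30 days: +30 → Dec 1, 1863 (111 left).
Dec has 31 days: +31 → Jan 1, 1864 (80 left).
Jan has 31 days: +31 → Feb 1, 1864 (49 left).
Feb has 29 days: +29 → Mar 1, 1864 (20 left).
+20 → Mar 21, 1864.

March 21, 1864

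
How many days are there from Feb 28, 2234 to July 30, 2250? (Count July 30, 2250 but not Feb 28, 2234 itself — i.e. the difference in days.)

5996

Feb 28, 2234 → Feb 28, 2235: 365 days.
Feb 28, 2235 → Feb 28, 2236: 365 days.
Feb 28, 2236 → Feb 28, 2237: 366 days (Feb 29, 2236 is in that span).
Feb 28, 2237 → Feb 28, 2238: 365 days.
Feb 28, 2238 → Feb 28, 2239: 365 days.
Feb 28, 2239 → Feb 28, 2240: 365 days.
Feb 28, 2240 → Feb 28, 2241: 366 days (Feb 29, 2240 is in that span).
Feb 28, 2241 → Feb 28, 2242: 365 days.
Feb 28, 2242 → Feb 28, 2243: 365 days.
Feb 28, 2243 → Feb 28, 2244: 365 days.
Feb 28, 2244 → Feb 28, 2245: 366 days (Feb 29, 2244 is in that span).
Feb 28, 2245 → Feb 28, 2246: 365 days.
Feb 28, 2246 → Feb 28, 2247: 365 days.
Feb 28, 2247 → Feb 28, 2248: 365 days.
Feb 28, 2248 → Feb 28, 2249: 366 days (Feb 29, 2248 is in that span).
Feb 28, 2249 → Feb 28, 2250: 365 days.
Feb 28, 2250 → Mar 28, 2250: 28 days (February has 28).
Mar 28, 2250 → Apr 28, 2250: 31 days (March has 31).
Apr 28, 2250 → May 28, 2250: 30 days (April has 30).
May 28, 2250 → Jun 28, 2250: 31 days (May has 31).
Jun 28, 2250 → Jul 28, 2250: 30 days (June has 30).
Jul 28, 2250 → Jul 30, 2250: 2 days.
Total: 5996 days.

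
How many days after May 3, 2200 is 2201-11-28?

May 3, 2200 → May 3, 2201: 365 days.
May 3, 2201 → Jun 3, 2201: 31 days (May has 31).
Jun 3, 2201 → Jul 3, 2201: 30 days (June has 30).
Jul 3, 2201 → Aug 3, 2201: 31 days (July has 31).
Aug 3, 2201 → Sep 3, 2201: 31 days (August has 31).
Sep 3, 2201 → Oct 3, 2201: 30 days (September has 30).
Oct 3, 2201 → Nov 3, 2201: 31 days (October has 31).
Nov 3, 2201 → Nov 28, 2201: 25 days.
Total: 574 days.

574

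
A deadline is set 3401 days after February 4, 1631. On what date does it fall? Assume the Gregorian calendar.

May 28, 1640

+365 (one year) → Feb 4, 1632 (3036 left).
+366 (one year; includes Feb 29, 1632) → Feb 4, 1633 (2670 left).
+365 (one year) → Feb 4, 1634 (2305 left).
+365 (one year) → Feb 4, 1635 (1940 left).
+365 (one year) → Feb 4, 1636 (1575 left).
+366 (one year; includes Feb 29, 1636) → Feb 4, 1637 (1209 left).
+365 (one year) → Feb 4, 1638 (844 left).
+365 (one year) → Feb 4, 1639 (479 left).
+365 (one year) → Feb 4, 1640 (114 left).
Feb has 29 days: +26 → Mar 1, 1640 (88 left).
Mar has 31 days: +31 → Apr 1, 1640 (57 left).
Apr has 30 days: +30 → May 1, 1640 (27 left).
+27 → May 28, 1640.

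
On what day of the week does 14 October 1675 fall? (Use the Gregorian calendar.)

Monday

Doomsday rule: the anchor day for the 1600s is Tuesday. For year 75: 75÷12 = 6 r 3, and 3÷4 = 0, so 6+3+0 = 9.
Tuesday + 9 ≡ Thursday — that's 1675's doomsday.
In October the doomsday date is Oct 10.
Oct 14 is 4 days after Oct 10; 4 mod 7 = 4, so Thursday + 4 = Monday.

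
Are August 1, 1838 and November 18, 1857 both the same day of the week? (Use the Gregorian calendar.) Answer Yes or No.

From Aug 1, 1838 to Nov 18, 1857 is 7049 days.
7049 mod 7 = 0, so they are the same weekday.
(Aug 1, 1838 is a Wednesday; Nov 18, 1857 is a Wednesday.)

Yes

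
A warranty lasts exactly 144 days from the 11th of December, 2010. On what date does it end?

Dec has 31 days: +21 → Jan 1, 2011 (123 left).
Jan has 31 days: +31 → Feb 1, 2011 (92 left).
Feb has 28 days: +28 → Mar 1, 2011 (64 left).
Mar has 31 days: +31 → Apr 1, 2011 (33 left).
Apr has 30 days: +30 → May 1, 2011 (3 left).
+3 → May 4, 2011.

May 4, 2011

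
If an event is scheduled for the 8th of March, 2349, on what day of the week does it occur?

Tuesday

Doomsday rule: the anchor day for the 2300s is Wednesday. For year 49: 49÷12 = 4 r 1, and 1÷4 = 0, so 4+1+0 = 5.
Wednesday + 5 ≡ Monday — that's 2349's doomsday.
In March the doomsday date is Mar 14.
Mar 8 is 6 days before Mar 14; 6 mod 7 = 6, so Monday − 6 = Tuesday.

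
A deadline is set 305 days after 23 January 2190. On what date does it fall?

November 24, 2190

Jan has 31 days: +9 → Feb 1, 2190 (296 left).
Feb has 28 days: +28 → Mar 1, 2190 (268 left).
Mar has 31 days: +31 → Apr 1, 2190 (237 left).
Apr has 30 days: +30 → May 1, 2190 (207 left).
May has 31 days: +31 → Jun 1, 2190 (176 left).
Jun has 30 days: +30 → Jul 1, 2190 (146 left).
Jul has 31 days: +31 → Aug 1, 2190 (115 left).
Aug has 31 days: +31 → Sep 1, 2190 (84 left).
Sep has 30 days: +30 → Oct 1, 2190 (54 left).
Oct has 31 days: +31 → Nov 1, 2190 (23 left).
+23 → Nov 24, 2190.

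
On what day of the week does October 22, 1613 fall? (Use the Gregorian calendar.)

Doomsday rule: the anchor day for the 1600s is Tuesday. For year 13: 13÷12 = 1 r 1, and 1÷4 = 0, so 1+1+0 = 2.
Tuesday + 2 ≡ Thursday — that's 1613's doomsday.
In October the doomsday date is Oct 10.
Oct 22 is 12 days after Oct 10; 12 mod 7 = 5, so Thursday + 5 = Tuesday.

Tuesday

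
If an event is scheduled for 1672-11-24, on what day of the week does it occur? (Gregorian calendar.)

Thursday

Doomsday rule: the anchor day for the 1600s is Tuesday. For year 72: 72÷12 = 6 r 0, and 0÷4 = 0, so 6+0+0 = 6.
Tuesday + 6 ≡ Monday — that's 1672's doomsday.
In November the doomsday date is Nov 7.
Nov 24 is 17 days after Nov 7; 17 mod 7 = 3, so Monday + 3 = Thursday.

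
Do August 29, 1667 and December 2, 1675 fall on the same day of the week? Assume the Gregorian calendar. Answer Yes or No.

From Aug 29, 1667 to Dec 2, 1675 is 3017 days.
3017 mod 7 = 0, so they are the same weekday.
(Aug 29, 1667 is a Monday; Dec 2, 1675 is a Monday.)

Yes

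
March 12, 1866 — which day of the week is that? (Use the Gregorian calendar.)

Doomsday rule: the anchor day for the 1800s is Friday. For year 66: 66÷12 = 5 r 6, and 6÷4 = 1, so 5+6+1 = 12.
Friday + 12 ≡ Wednesday — that's 1866's doomsday.
In March the doomsday date is Mar 14.
Mar 12 is 2 days before Mar 14; 2 mod 7 = 2, so Wednesday − 2 = Monday.

Monday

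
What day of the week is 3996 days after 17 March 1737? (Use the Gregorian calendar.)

First find the weekday of Mar 17, 1737. Doomsday rule: the anchor day for the 1700s is Sunday. For year 37: 37÷12 = 3 r 1, and 1÷4 = 0, so 3+1+0 = 4.
Sunday + 4 ≡ Thursday — that's 1737's doomsday.
In March the doomsday date is Mar 14.
Mar 17 is 3 days after Mar 14; 3 mod 7 = 3, so Thursday + 3 = Sunday.
3996 mod 7 = 6, so 3996 days after a Sunday is Sunday + 6 = Saturday.

Saturday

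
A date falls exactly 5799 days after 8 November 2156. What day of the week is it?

Thursday

Nov 8, 2156 is a Monday.
5799 mod 7 = 3, so 5799 days after a Monday is Monday + 3 = Thursday.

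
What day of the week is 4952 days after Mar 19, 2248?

Wednesday

Mar 19, 2248 is a Sunday.
4952 mod 7 = 3, so 4952 days after a Sunday is Sunday + 3 = Wednesday.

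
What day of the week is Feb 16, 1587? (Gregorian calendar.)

Monday

Doomsday rule: the anchor day for the 1500s is Wednesday. For year 87: 87÷12 = 7 r 3, and 3÷4 = 0, so 7+3+0 = 10.
Wednesday + 10 ≡ Saturday — that's 1587's doomsday.
In February the doomsday date is Feb 28 (1587 is not a leap year).
Feb 16 is 12 days before Feb 28; 12 mod 7 = 5, so Saturday − 5 = Monday.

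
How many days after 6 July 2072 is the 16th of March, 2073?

Jul 6, 2072 → Aug 6, 2072: 31 days (July has 31).
Aug 6, 2072 → Sep 6, 2072: 31 days (August has 31).
Sep 6, 2072 → Oct 6, 2072: 30 days (September has 30).
Oct 6, 2072 → Nov 6, 2072: 31 days (October has 31).
Nov 6, 2072 → Dec 6, 2072: 30 days (November has 30).
Dec 6, 2072 → Jan 6, 2073: 31 days (December has 31).
Jan 6, 2073 → Feb 6, 2073: 31 days (January has 31).
Feb 6, 2073 → Mar 6, 2073: 28 days (February has 28).
Mar 6, 2073 → Mar 16, 2073: 10 days.
Total: 253 days.

253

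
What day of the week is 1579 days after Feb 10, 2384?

First find the weekday of Feb 10, 2384. Doomsday rule: the anchor day for the 2300s is Wednesday. For year 84: 84÷12 = 7 r 0, and 0÷4 = 0, so 7+0+0 = 7.
Wednesday + 7 ≡ Wednesday — that's 2384's doomsday.
In February the doomsday date is Feb 29 (2384 is a leap year (divisible by 4)).
Feb 10 is 19 days before Feb 29; 19 mod 7 = 5, so Wednesday − 5 = Friday.
1579 mod 7 = 4, so 1579 days after a Friday is Friday + 4 = Tuesday.

Tuesday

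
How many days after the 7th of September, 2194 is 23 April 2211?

Sep 7, 2194 → Sep 7, 2195: 365 days.
Sep 7, 2195 → Sep 7, 2196: 366 days (Feb 29, 2196 is in that span).
Sep 7, 2196 → Sep 7, 2197: 365 days.
Sep 7, 2197 → Sep 7, 2198: 365 days.
Sep 7, 2198 → Sep 7, 2199: 365 days.
Sep 7, 2199 → Sep 7, 2200: 365 days.
Sep 7, 2200 → Sep 7, 2201: 365 days.
Sep 7, 2201 → Sep 7, 2202: 365 days.
Sep 7, 2202 → Sep 7, 2203: 365 days.
Sep 7, 2203 → Sep 7, 2204: 366 days (Feb 29, 2204 is in that span).
Sep 7, 2204 → Sep 7, 2205: 365 days.
Sep 7, 2205 → Sep 7, 2206: 365 days.
Sep 7, 2206 → Sep 7, 2207: 365 days.
Sep 7, 2207 → Sep 7, 2208: 366 days (Feb 29, 2208 is in that span).
Sep 7, 2208 → Sep 7, 2209: 365 days.
Sep 7, 2209 → Sep 7, 2210: 365 days.
Sep 7, 2210 → Oct 7, 2210: 30 days (September has 30).
Oct 7, 2210 → Nov 7, 2210: 31 days (October has 31).
Nov 7, 2210 → Dec 7, 2210: 30 days (November has 30).
Dec 7, 2210 → Jan 7, 2211: 31 days (December has 31).
Jan 7, 2211 → Feb 7, 2211: 31 days (January has 31).
Feb 7, 2211 → Mar 7, 2211: 28 days (February has 28).
Mar 7, 2211 → Apr 7, 2211: 31 days (March has 31).
Apr 7, 2211 → Apr 23, 2211: 16 days.
Total: 6071 days.

6071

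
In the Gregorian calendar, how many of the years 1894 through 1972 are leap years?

19

Multiples of 4 in [1894,1972]: 20.
Of those, multiples of 100: 1 (not leap unless ÷400).
Multiples of 400: 0.
Leap years = 20 − 1 + 0 = 19.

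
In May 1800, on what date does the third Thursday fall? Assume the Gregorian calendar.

May 15, 1800

May 1, 1800 is a Thursday.
The first Thursday is therefore May 1 (same day).
The third Thursday is 1 + 2×7 = May 15.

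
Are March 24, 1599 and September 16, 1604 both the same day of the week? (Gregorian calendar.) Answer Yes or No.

No

From Mar 24, 1599 to Sep 16, 1604 is 2003 days.
2003 mod 7 = 1, so they are different weekdays.
(Mar 24, 1599 is a Wednesday; Sep 16, 1604 is a Thursday.)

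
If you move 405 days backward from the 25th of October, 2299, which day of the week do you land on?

Oct 25, 2299 is a Wednesday.
405 mod 7 = 6, so 405 days before a Wednesday is Wednesday − 6 = Thursday.

Thursday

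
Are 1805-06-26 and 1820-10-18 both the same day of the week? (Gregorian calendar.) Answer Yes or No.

Yes

From Jun 26, 1805 to Oct 18, 1820 is 5593 days.
5593 mod 7 = 0, so they are the same weekday.
(Jun 26, 1805 is a Wednesday; Oct 18, 1820 is a Wednesday.)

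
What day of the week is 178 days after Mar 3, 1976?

First find the weekday of Mar 3, 1976. Doomsday rule: the anchor day for the 1900s is Wednesday. For year 76: 76÷12 = 6 r 4, and 4÷4 = 1, so 6+4+1 = 11.
Wednesday + 11 ≡ Sunday — that's 1976's doomsday.
In March the doomsday date is Mar 14.
Mar 3 is 11 days before Mar 14; 11 mod 7 = 4, so Sunday − 4 = Wednesday.
178 mod 7 = 3, so 178 days after a Wednesday is Wednesday + 3 = Saturday.

Saturday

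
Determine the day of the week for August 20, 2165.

Tuesday

Doomsday rule: the anchor day for the 2100s is Sunday. For year 65: 65÷12 = 5 r 5, and 5÷4 = 1, so 5+5+1 = 11.
Sunday + 11 ≡ Thursday — that's 2165's doomsday.
In August the doomsday date is Aug 8.
Aug 20 is 12 days after Aug 8; 12 mod 7 = 5, so Thursday + 5 = Tuesday.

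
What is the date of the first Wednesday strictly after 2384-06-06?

June 13, 2384

Jun 6, 2384 is a Wednesday.
From Wednesday to the next Wednesday is 7 days.
Jun 6, 2384 + 7 = Jun 13, 2384.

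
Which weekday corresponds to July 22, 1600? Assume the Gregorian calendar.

Doomsday rule: the anchor day for the 1600s is Tuesday. For year 00: 0÷12 = 0 r 0, and 0÷4 = 0, so 0+0+0 = 0.
Tuesday + 0 ≡ Tuesday — that's 1600's doomsday.
In July the doomsday date is Jul 11.
Jul 22 is 11 days after Jul 11; 11 mod 7 = 4, so Tuesday + 4 = Saturday.

Saturday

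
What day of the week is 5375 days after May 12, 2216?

May 12, 2216 is a Sunday.
5375 mod 7 = 6, so 5375 days after a Sunday is Sunday + 6 = Saturday.

Saturday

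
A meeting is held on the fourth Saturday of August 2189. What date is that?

August 22, 2189

August 1, 2189 is a Saturday.
The first Saturday is therefore August 1 (same day).
The fourth Saturday is 1 + 3×7 = August 22.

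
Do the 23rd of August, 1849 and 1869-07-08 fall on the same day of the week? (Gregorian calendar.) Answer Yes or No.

Yes

From Aug 23, 1849 to Jul 8, 1869 is 7259 days.
7259 mod 7 = 0, so they are the same weekday.
(Aug 23, 1849 is a Thursday; Jul 8, 1869 is a Thursday.)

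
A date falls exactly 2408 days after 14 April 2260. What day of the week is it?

First find the weekday of Apr 14, 2260. Doomsday rule: the anchor day for the 2200s is Friday. For year 60: 60÷12 = 5 r 0, and 0÷4 = 0, so 5+0+0 = 5.
Friday + 5 ≡ Wednesday — that's 2260's doomsday.
In April the doomsday date is Apr 4.
Apr 14 is 10 days after Apr 4; 10 mod 7 = 3, so Wednesday + 3 = Saturday.
2408 mod 7 = 0, so 2408 days after a Saturday is Saturday + 0 = Saturday.

Saturday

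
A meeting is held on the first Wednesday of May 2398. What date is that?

May 6, 2398

May 1, 2398 is a Friday.
The first Wednesday is therefore May 6 (5 days later).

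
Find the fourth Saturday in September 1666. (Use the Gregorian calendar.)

September 1, 1666 is a Wednesday.
The first Saturday is therefore September 4 (3 days later).
The fourth Saturday is 4 + 3×7 = September 25.

September 25, 1666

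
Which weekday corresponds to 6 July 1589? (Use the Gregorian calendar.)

Thursday

Doomsday rule: the anchor day for the 1500s is Wednesday. For year 89: 89÷12 = 7 r 5, and 5÷4 = 1, so 7+5+1 = 13.
Wednesday + 13 ≡ Tuesday — that's 1589's doomsday.
In July the doomsday date is Jul 11.
Jul 6 is 5 days before Jul 11; 5 mod 7 = 5, so Tuesday − 5 = Thursday.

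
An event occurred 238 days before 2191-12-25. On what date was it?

May 1, 2191

−25 → Nov 30, 2191 (end of Nov, 30 days; 213 left).
−30 → Oct 31, 2191 (end of Oct, 31 days; 183 left).
−31 → Sep 30, 2191 (end of Sep, 30 days; 152 left).
−30 → Aug 31, 2191 (end of Aug, 31 days; 122 left).
−31 → Jul 31, 2191 (end of Jul, 31 days; 91 left).
−31 → Jun 30, 2191 (end of Jun, 30 days; 60 left).
−30 → May 31, 2191 (end of May, 31 days; 30 left).
−30 → May 1, 2191.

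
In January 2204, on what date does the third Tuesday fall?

January 17, 2204

January 1, 2204 is a Sunday.
The first Tuesday is therefore January 3 (2 days later).
The third Tuesday is 3 + 2×7 = January 17.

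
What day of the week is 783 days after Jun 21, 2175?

Jun 21, 2175 is a Wednesday.
783 mod 7 = 6, so 783 days after a Wednesday is Wednesday + 6 = Tuesday.

Tuesday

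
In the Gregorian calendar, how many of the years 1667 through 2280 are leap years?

Multiples of 4 in [1667,2280]: 154.
Of those, multiples of 100: 6 (not leap unless ÷400).
Multiples of 400: 1.
Leap years = 154 − 6 + 1 = 149.

149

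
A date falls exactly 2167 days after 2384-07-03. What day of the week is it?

Jul 3, 2384 is a Tuesday.
2167 mod 7 = 4, so 2167 days after a Tuesday is Tuesday + 4 = Saturday.

Saturday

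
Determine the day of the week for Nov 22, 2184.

Monday

Doomsday rule: the anchor day for the 2100s is Sunday. For year 84: 84÷12 = 7 r 0, and 0÷4 = 0, so 7+0+0 = 7.
Sunday + 7 ≡ Sunday — that's 2184's doomsday.
In November the doomsday date is Nov 7.
Nov 22 is 15 days after Nov 7; 15 mod 7 = 1, so Sunday + 1 = Monday.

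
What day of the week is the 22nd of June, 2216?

Doomsday rule: the anchor day for the 2200s is Friday. For year 16: 16÷12 = 1 r 4, and 4÷4 = 1, so 1+4+1 = 6.
Friday + 6 ≡ Thursday — that's 2216's doomsday.
In June the doomsday date is Jun 6.
Jun 22 is 16 days after Jun 6; 16 mod 7 = 2, so Thursday + 2 = Saturday.

Saturday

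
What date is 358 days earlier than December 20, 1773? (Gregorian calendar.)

−20 → Nov 30, 1773 (end of Nov, 30 days; 338 left).
−30 → Oct 31, 1773 (end of Oct, 31 days; 308 left).
−31 → Sep 30, 1773 (end of Sep, 30 days; 277 left).
−30 → Aug 31, 1773 (end of Aug, 31 days; 247 left).
−31 → Jul 31, 1773 (end of Jul, 31 days; 216 left).
−31 → Jun 30, 1773 (end of Jun, 30 days; 185 left).
−30 → May 31, 1773 (end of May, 31 days; 155 left).
−31 → Apr 30, 1773 (end of Apr, 30 days; 124 left).
−30 → Mar 31, 1773 (end of Mar, 31 days; 94 left).
−31 → Feb 28, 1773 (end of Feb, 28 days; 63 left).
−28 → Jan 31, 1773 (end of Jan, 31 days; 35 left).
−31 → Dec 31, 1772 (end of Dec, 31 days; 4 left).
−4 → Dec 27, 1772.

December 27, 1772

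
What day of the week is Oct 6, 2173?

Doomsday rule: the anchor day for the 2100s is Sunday. For year 73: 73÷12 = 6 r 1, and 1÷4 = 0, so 6+1+0 = 7.
Sunday + 7 ≡ Sunday — that's 2173's doomsday.
In October the doomsday date is Oct 10.
Oct 6 is 4 days before Oct 10; 4 mod 7 = 4, so Sunday − 4 = Wednesday.

Wednesday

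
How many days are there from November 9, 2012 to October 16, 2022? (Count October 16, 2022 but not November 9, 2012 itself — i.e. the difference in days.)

3628

Nov 9, 2012 → Nov 9, 2013: 365 days.
Nov 9, 2013 → Nov 9, 2014: 365 days.
Nov 9, 2014 → Nov 9, 2015: 365 days.
Nov 9, 2015 → Nov 9, 2016: 366 days (Feb 29, 2016 is in that span).
Nov 9, 2016 → Nov 9, 2017: 365 days.
Nov 9, 2017 → Nov 9, 2018: 365 days.
Nov 9, 2018 → Nov 9, 2019: 365 days.
Nov 9, 2019 → Nov 9, 2020: 366 days (Feb 29, 2020 is in that span).
Nov 9, 2020 → Nov 9, 2021: 365 days.
Nov 9, 2021 → Dec 9, 2021: 30 days (November has 30).
Dec 9, 2021 → Jan 9, 2022: 31 days (December has 31).
Jan 9, 2022 → Feb 9, 2022: 31 days (January has 31).
Feb 9, 2022 → Mar 9, 2022: 28 days (February has 28).
Mar 9, 2022 → Apr 9, 2022: 31 days (March has 31).
Apr 9, 2022 → May 9, 2022: 30 days (April has 30).
May 9, 2022 → Jun 9, 2022: 31 days (May has 31).
Jun 9, 2022 → Jul 9, 2022: 30 days (June has 30).
Jul 9, 2022 → Aug 9, 2022: 31 days (July has 31).
Aug 9, 2022 → Sep 9, 2022: 31 days (August has 31).
Sep 9, 2022 → Oct 9, 2022: 30 days (September has 30).
Oct 9, 2022 → Oct 16, 2022: 7 days.
Total: 3628 days.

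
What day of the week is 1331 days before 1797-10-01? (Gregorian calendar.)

Saturday

First find the weekday of Oct 1, 1797. Doomsday rule: the anchor day for the 1700s is Sunday. For year 97: 97÷12 = 8 r 1, and 1÷4 = 0, so 8+1+0 = 9.
Sunday + 9 ≡ Tuesday — that's 1797's doomsday.
In October the doomsday date is Oct 10.
Oct 1 is 9 days before Oct 10; 9 mod 7 = 2, so Tuesday − 2 = Sunday.
1331 mod 7 = 1, so 1331 days before a Sunday is Sunday − 1 = Saturday.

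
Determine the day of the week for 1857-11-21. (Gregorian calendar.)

Saturday

Doomsday rule: the anchor day for the 1800s is Friday. For year 57: 57÷12 = 4 r 9, and 9÷4 = 2, so 4+9+2 = 15.
Friday + 15 ≡ Saturday — that's 1857's doomsday.
In November the doomsday date is Nov 7.
Nov 21 is 14 days after Nov 7; 14 mod 7 = 0, so Saturday + 0 = Saturday.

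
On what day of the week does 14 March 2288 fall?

Doomsday rule: the anchor day for the 2200s is Friday. For year 88: 88÷12 = 7 r 4, and 4÷4 = 1, so 7+4+1 = 12.
Friday + 12 ≡ Wednesday — that's 2288's doomsday.
In March the doomsday date is Mar 14.
Mar 14 is the doomsday itself: Wednesday.

Wednesday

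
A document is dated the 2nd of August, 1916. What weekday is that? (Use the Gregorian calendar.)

Wednesday

Doomsday rule: the anchor day for the 1900s is Wednesday. For year 16: 16÷12 = 1 r 4, and 4÷4 = 1, so 1+4+1 = 6.
Wednesday + 6 ≡ Tuesday — that's 1916's doomsday.
In August the doomsday date is Aug 8.
Aug 2 is 6 days before Aug 8; 6 mod 7 = 6, so Tuesday − 6 = Wednesday.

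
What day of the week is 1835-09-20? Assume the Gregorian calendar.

Sunday

January 1, 1835 is a Thursday.
Jan 1, 1835 → Feb 1, 1835: 31 days (January has 31).
Feb 1, 1835 → Mar 1, 1835: 28 days (February has 28).
Mar 1, 1835 → Apr 1, 1835: 31 days (March has 31).
Apr 1, 1835 → May 1, 1835: 30 days (April has 30).
May 1, 1835 → Jun 1, 1835: 31 days (May has 31).
Jun 1, 1835 → Jul 1, 1835: 30 days (June has 30).
Jul 1, 1835 → Aug 1, 1835: 31 days (July has 31).
Aug 1, 1835 → Sep 1, 1835: 31 days (August has 31).
Sep 1, 1835 → Sep 20, 1835: 19 days.
Total: 262 days.
262 mod 7 = 3, so Thursday + 3 = Sunday.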